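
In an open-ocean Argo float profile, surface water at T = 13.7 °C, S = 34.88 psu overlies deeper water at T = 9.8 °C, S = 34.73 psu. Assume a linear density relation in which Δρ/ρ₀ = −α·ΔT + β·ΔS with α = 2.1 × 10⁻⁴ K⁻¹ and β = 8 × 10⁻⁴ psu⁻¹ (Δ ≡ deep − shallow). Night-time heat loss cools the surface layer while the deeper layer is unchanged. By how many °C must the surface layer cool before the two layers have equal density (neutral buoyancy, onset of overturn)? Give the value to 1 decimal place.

3.3 °C

Neutral buoyancy requires Δρ = 0, i.e. −α(T_deep − T_surf′) + β(S_deep − S_surf) = 0.
T_surf′ = T_deep − (β/α)·ΔS = 9.8 − (8 × 10⁻⁴/2.1 × 10⁻⁴)·(-0.15) = 10.371 °C.
Cooling required: 13.7 − (10.371) = 3.329 °C.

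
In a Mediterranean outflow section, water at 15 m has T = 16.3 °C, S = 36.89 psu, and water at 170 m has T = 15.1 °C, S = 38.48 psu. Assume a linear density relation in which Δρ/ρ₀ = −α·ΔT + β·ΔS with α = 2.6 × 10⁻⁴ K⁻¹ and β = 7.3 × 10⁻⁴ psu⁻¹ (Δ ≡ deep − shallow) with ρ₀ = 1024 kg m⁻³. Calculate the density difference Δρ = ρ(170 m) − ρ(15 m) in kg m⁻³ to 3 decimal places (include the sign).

ΔT = -1.2 K, ΔS = +1.59 psu (deep − shallow).
Δρ/ρ₀ = −(2.6 × 10⁻⁴)(-1.2) + (7.3 × 10⁻⁴)(+1.59) = 1.4727 × 10⁻³.
Δρ = 1024 × (1.4727 × 10⁻³) = +1.508 kg m⁻³.
Positive Δρ: denser below, stable.

+1.508 kg m⁻³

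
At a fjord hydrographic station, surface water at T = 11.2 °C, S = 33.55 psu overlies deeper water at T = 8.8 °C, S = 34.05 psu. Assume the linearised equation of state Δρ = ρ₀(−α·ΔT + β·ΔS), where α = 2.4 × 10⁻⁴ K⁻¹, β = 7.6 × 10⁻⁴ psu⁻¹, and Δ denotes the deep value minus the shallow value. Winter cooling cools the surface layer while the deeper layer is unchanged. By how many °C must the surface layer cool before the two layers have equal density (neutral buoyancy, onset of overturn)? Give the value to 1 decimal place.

4.0 °C

Neutral buoyancy requires Δρ = 0, i.e. −α(T_deep − T_surf′) + β(S_deep − S_surf) = 0.
T_surf′ = T_deep − (β/α)·ΔS = 8.8 − (7.6 × 10⁻⁴/2.4 × 10⁻⁴)·(+0.50) = 7.217 °C.
Cooling required: 11.2 − (7.217) = 3.983 °C.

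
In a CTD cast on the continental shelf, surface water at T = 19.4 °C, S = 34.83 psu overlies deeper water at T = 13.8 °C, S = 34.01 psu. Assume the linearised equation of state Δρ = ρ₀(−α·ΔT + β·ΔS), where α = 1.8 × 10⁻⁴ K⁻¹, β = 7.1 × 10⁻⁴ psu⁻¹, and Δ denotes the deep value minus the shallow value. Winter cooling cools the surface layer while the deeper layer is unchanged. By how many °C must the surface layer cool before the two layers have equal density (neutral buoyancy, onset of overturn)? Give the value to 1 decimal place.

Neutral buoyancy requires Δρ = 0, i.e. −α(T_deep − T_surf′) + β(S_deep − S_surf) = 0.
T_surf′ = T_deep − (β/α)·ΔS = 13.8 − (7.1 × 10⁻⁴/1.8 × 10⁻⁴)·(-0.82) = 17.034 °C.
Cooling required: 19.4 − (17.034) = 2.366 °C.

2.4 °C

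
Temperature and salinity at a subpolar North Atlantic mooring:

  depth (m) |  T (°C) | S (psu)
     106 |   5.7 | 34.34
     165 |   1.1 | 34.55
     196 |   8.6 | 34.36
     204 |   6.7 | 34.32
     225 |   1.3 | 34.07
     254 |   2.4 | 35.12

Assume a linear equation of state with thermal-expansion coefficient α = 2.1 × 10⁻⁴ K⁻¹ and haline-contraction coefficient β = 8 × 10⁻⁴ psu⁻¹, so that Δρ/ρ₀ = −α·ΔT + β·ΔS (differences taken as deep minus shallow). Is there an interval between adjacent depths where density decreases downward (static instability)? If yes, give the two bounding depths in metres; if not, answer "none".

Evaluate Δρ/ρ₀ = −αΔT + βΔS across each adjacent pair:
  106–165 m: −αΔT+βΔS = −(2.1 × 10⁻⁴)(-4.6)+(8 × 10⁻⁴)(+0.21) = 1.1 × 10⁻³ → stable
  165–196 m: −αΔT+βΔS = −(2.1 × 10⁻⁴)(+7.5)+(8 × 10⁻⁴)(-0.19) = -1.7 × 10⁻³ → UNSTABLE
  196–204 m: −αΔT+βΔS = −(2.1 × 10⁻⁴)(-1.9)+(8 × 10⁻⁴)(-0.04) = 3.7 × 10⁻⁴ → stable
  204–225 m: −αΔT+βΔS = −(2.1 × 10⁻⁴)(-5.4)+(8 × 10⁻⁴)(-0.25) = 9.3 × 10⁻⁴ → stable
  225–254 m: −αΔT+βΔS = −(2.1 × 10⁻⁴)(+1.1)+(8 × 10⁻⁴)(+1.05) = 6.1 × 10⁻⁴ → stable
The 165–196 m interval has Δρ < 0: lighter water underlies denser water.

165–196 m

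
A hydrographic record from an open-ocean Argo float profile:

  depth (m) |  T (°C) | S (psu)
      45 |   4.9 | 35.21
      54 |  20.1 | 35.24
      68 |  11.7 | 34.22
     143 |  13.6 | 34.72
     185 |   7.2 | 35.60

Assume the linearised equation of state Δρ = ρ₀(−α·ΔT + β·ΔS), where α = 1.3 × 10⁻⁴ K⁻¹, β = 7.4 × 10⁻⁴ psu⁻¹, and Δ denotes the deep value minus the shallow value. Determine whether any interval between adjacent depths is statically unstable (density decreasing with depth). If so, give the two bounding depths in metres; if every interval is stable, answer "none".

Evaluate Δρ/ρ₀ = −αΔT + βΔS across each adjacent pair:
  45–54 m: −αΔT+βΔS = −(1.3 × 10⁻⁴)(+15.2)+(7.4 × 10⁻⁴)(+0.03) = -2.0 × 10⁻³ → UNSTABLE
  54–68 m: −αΔT+βΔS = −(1.3 × 10⁻⁴)(-8.4)+(7.4 × 10⁻⁴)(-1.02) = 3.4 × 10⁻⁴ → stable
  68–143 m: −αΔT+βΔS = −(1.3 × 10⁻⁴)(+1.9)+(7.4 × 10⁻⁴)(+0.50) = 1.2 × 10⁻⁴ → stable
  143–185 m: −αΔT+βΔS = −(1.3 × 10⁻⁴)(-6.4)+(7.4 × 10⁻⁴)(+0.88) = 1.5 × 10⁻³ → stable
The 45–54 m interval has Δρ < 0: lighter water underlies denser water.

45–54 m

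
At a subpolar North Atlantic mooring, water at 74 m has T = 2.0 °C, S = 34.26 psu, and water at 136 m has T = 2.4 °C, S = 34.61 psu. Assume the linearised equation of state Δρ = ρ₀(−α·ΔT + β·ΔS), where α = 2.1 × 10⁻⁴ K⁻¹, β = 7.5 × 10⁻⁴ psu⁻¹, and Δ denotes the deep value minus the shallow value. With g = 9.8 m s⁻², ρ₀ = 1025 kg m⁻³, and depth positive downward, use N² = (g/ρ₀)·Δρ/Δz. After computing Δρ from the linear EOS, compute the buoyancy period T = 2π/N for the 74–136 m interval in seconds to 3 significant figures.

ΔT = +0.4 K, ΔS = +0.35 psu (deep − shallow).
Δρ/ρ₀ = −αΔT + βΔS = -8.40 × 10⁻⁵ + 2.625 × 10⁻⁴ = 1.785 × 10⁻⁴, so Δρ ≈ 0.1830 kg m⁻³.
N² = (g/ρ₀)·Δρ/Δz = g·(Δρ/ρ₀)/Δz = 9.8 × 1.785 × 10⁻⁴ / 62 = 2.8215 × 10⁻⁵ s⁻².
N = √(2.8215 × 10⁻⁵) = 5.3118 × 10⁻³ rad s⁻¹ → T = 2π/N = 1.1829 × 10³ s ≈ 1.18 × 10³ s.

1.18 × 10³ s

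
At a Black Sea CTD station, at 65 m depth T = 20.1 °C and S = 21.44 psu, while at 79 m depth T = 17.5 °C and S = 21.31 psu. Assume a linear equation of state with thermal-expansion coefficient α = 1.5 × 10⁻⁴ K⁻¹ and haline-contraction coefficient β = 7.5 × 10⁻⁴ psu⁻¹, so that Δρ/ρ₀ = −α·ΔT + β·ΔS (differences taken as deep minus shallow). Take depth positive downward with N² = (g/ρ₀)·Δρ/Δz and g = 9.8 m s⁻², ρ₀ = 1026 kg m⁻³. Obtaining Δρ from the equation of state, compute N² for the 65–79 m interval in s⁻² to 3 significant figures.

2.05 × 10⁻⁴ s⁻²

ΔT = -2.6 K, ΔS = -0.13 psu (deep − shallow).
Δρ/ρ₀ = −αΔT + βΔS = 3.90 × 10⁻⁴ − 9.75 × 10⁻⁵ = 2.925 × 10⁻⁴, so Δρ ≈ 0.3001 kg m⁻³.
N² = (g/ρ₀)·Δρ/Δz = g·(Δρ/ρ₀)/Δz = 9.8 × 2.925 × 10⁻⁴ / 14 = 2.0475 × 10⁻⁴ s⁻² ≈ 2.05 × 10⁻⁴ s⁻².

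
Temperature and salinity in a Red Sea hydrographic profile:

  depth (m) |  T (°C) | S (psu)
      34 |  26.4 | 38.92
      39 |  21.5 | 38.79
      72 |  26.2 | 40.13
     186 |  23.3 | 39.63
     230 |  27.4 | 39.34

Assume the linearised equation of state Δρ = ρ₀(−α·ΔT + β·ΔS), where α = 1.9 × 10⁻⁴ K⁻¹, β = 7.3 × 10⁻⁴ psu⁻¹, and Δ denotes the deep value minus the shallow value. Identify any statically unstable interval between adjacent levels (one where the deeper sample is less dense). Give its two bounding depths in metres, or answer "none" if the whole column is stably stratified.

Evaluate Δρ/ρ₀ = −αΔT + βΔS across each adjacent pair:
  34–39 m: −αΔT+βΔS = −(1.9 × 10⁻⁴)(-4.9)+(7.3 × 10⁻⁴)(-0.13) = 8.4 × 10⁻⁴ → stable
  39–72 m: −αΔT+βΔS = −(1.9 × 10⁻⁴)(+4.7)+(7.3 × 10⁻⁴)(+1.34) = 8.5 × 10⁻⁵ → stable
  72–186 m: −αΔT+βΔS = −(1.9 × 10⁻⁴)(-2.9)+(7.3 × 10⁻⁴)(-0.50) = 1.9 × 10⁻⁴ → stable
  186–230 m: −αΔT+βΔS = −(1.9 × 10⁻⁴)(+4.1)+(7.3 × 10⁻⁴)(-0.29) = -9.9 × 10⁻⁴ → UNSTABLE
The 186–230 m interval has Δρ < 0: lighter water underlies denser water.

186–230 m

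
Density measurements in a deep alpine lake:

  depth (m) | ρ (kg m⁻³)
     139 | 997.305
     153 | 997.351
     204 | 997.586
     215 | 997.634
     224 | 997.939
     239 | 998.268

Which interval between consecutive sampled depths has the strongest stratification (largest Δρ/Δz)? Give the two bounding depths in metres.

215–224 m

Compute the density gradient over each adjacent pair:
  139–153 m: Δρ/Δz = 0.046/14 = 3.3 × 10⁻³ kg m⁻⁴
  153–204 m: Δρ/Δz = 0.235/51 = 4.6 × 10⁻³ kg m⁻⁴
  204–215 m: Δρ/Δz = 0.048/11 = 4.4 × 10⁻³ kg m⁻⁴
  215–224 m: Δρ/Δz = 0.305/9 = 0.034 kg m⁻⁴
  224–239 m: Δρ/Δz = 0.329/15 = 0.022 kg m⁻⁴
The largest gradient is in the 215–224 m interval — the pycnocline.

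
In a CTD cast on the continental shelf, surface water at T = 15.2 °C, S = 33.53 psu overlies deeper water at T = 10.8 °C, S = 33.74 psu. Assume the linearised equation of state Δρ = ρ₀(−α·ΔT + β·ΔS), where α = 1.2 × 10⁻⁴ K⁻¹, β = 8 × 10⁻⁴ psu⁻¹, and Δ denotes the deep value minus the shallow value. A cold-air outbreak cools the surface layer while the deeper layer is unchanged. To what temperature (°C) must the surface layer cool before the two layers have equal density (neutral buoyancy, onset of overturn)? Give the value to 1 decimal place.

9.4 °C

Neutral buoyancy requires Δρ = 0, i.e. −α(T_deep − T_surf′) + β(S_deep − S_surf) = 0.
T_surf′ = T_deep − (β/α)·ΔS = 10.8 − (8 × 10⁻⁴/1.2 × 10⁻⁴)·(+0.21) = 9.400 °C.
Cooling required: 15.2 − (9.400) = 5.800 °C.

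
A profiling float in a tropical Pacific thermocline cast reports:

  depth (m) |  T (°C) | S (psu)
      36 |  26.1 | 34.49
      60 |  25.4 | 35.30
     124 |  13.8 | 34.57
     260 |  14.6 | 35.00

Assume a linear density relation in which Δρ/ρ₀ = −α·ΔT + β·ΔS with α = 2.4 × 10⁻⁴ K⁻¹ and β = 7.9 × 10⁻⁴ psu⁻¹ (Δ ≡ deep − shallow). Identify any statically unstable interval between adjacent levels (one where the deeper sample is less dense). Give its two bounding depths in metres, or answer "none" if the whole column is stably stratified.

none

Evaluate Δρ/ρ₀ = −αΔT + βΔS across each adjacent pair:
  36–60 m: −αΔT+βΔS = −(2.4 × 10⁻⁴)(-0.7)+(7.9 × 10⁻⁴)(+0.81) = 8.1 × 10⁻⁴ → stable
  60–124 m: −αΔT+βΔS = −(2.4 × 10⁻⁴)(-11.6)+(7.9 × 10⁻⁴)(-0.73) = 2.2 × 10⁻³ → stable
  124–260 m: −αΔT+βΔS = −(2.4 × 10⁻⁴)(+0.8)+(7.9 × 10⁻⁴)(+0.43) = 1.5 × 10⁻⁴ → stable
Every interval has Δρ > 0: the column is stably stratified throughout.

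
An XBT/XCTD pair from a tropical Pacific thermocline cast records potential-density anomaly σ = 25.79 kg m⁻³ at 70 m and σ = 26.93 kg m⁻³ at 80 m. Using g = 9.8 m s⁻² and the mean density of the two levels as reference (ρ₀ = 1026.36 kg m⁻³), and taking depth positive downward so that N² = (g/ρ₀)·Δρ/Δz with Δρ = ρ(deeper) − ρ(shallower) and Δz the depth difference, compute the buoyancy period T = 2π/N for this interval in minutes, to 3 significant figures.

3.17 min

Δρ = 1026.93 − 1025.79 = 1.14 kg m⁻³ over Δz = 80 − 70 = 10 m.
N² = (9.8/1026.36) × (1.14/10) = 1.0885 × 10⁻³ s⁻².
N = √(1.0885 × 10⁻³) = 0.032992 rad s⁻¹, so T = 2π/N = 190.45 s = 3.1742 min ≈ 3.17 min.
A positive N² confirms static stability across the interval.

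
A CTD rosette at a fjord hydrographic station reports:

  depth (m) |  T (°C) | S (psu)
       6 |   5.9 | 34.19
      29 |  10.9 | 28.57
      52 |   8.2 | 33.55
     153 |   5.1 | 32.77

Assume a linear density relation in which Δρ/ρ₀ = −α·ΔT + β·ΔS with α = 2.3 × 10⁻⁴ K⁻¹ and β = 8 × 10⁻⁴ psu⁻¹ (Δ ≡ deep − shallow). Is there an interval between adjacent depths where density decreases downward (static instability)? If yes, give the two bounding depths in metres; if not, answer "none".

Evaluate Δρ/ρ₀ = −αΔT + βΔS across each adjacent pair:
  6–29 m: −αΔT+βΔS = −(2.3 × 10⁻⁴)(+5.0)+(8 × 10⁻⁴)(-5.62) = -5.6 × 10⁻³ → UNSTABLE
  29–52 m: −αΔT+βΔS = −(2.3 × 10⁻⁴)(-2.7)+(8 × 10⁻⁴)(+4.98) = 4.6 × 10⁻³ → stable
  52–153 m: −αΔT+βΔS = −(2.3 × 10⁻⁴)(-3.1)+(8 × 10⁻⁴)(-0.78) = 8.9 × 10⁻⁵ → stable
The 6–29 m interval has Δρ < 0: lighter water underlies denser water.

6–29 m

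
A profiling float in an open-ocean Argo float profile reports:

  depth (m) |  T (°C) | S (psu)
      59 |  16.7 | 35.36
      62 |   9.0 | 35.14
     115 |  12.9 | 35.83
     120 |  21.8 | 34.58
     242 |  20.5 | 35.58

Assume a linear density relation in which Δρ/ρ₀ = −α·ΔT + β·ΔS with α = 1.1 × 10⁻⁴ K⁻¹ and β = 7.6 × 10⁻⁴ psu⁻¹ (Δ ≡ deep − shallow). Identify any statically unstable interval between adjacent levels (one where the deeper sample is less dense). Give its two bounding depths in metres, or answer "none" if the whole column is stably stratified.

Evaluate Δρ/ρ₀ = −αΔT + βΔS across each adjacent pair:
  59–62 m: −αΔT+βΔS = −(1.1 × 10⁻⁴)(-7.7)+(7.6 × 10⁻⁴)(-0.22) = 6.8 × 10⁻⁴ → stable
  62–115 m: −αΔT+βΔS = −(1.1 × 10⁻⁴)(+3.9)+(7.6 × 10⁻⁴)(+0.69) = 9.5 × 10⁻⁵ → stable
  115–120 m: −αΔT+βΔS = −(1.1 × 10⁻⁴)(+8.9)+(7.6 × 10⁻⁴)(-1.25) = -1.9 × 10⁻³ → UNSTABLE
  120–242 m: −αΔT+βΔS = −(1.1 × 10⁻⁴)(-1.3)+(7.6 × 10⁻⁴)(+1.00) = 9.0 × 10⁻⁴ → stable
The 115–120 m interval has Δρ < 0: lighter water underlies denser water.

115–120 m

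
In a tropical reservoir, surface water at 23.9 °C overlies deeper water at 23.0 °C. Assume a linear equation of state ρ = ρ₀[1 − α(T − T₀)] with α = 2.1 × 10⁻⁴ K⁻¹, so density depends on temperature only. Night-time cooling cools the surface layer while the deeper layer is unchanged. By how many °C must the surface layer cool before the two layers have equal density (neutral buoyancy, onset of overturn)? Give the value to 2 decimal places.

0.90 °C

With temperature the only control, equal density requires T_surf′ = T_deep.
T_surf′ = 23.0 °C.
Cooling required: 23.9 − 23.0 = 0.90 °C.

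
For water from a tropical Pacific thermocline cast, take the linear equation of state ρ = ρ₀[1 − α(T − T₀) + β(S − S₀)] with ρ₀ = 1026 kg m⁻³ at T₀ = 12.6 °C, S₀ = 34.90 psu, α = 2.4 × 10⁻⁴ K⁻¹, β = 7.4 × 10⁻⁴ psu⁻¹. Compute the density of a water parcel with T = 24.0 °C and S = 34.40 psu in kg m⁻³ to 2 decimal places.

1022.81 kg m⁻³

T − T₀ = +11.4 K, S − S₀ = -0.50 psu.
Bracket = 1 − α·(+11.4) + β·(-0.50) = 1 + (-3.106 × 10⁻³) = 0.9968940.
ρ = 1026 × 0.9968940 = 1022.81 kg m⁻³.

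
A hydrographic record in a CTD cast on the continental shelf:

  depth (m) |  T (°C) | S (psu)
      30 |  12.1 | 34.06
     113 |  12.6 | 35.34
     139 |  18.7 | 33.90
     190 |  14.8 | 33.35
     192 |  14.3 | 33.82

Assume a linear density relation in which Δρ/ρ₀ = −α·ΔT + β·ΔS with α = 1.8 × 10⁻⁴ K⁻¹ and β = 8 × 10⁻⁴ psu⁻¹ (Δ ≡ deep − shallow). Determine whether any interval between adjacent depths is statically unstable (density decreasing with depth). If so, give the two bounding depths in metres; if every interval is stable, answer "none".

Evaluate Δρ/ρ₀ = −αΔT + βΔS across each adjacent pair:
  30–113 m: −αΔT+βΔS = −(1.8 × 10⁻⁴)(+0.5)+(8 × 10⁻⁴)(+1.28) = 9.3 × 10⁻⁴ → stable
  113–139 m: −αΔT+βΔS = −(1.8 × 10⁻⁴)(+6.1)+(8 × 10⁻⁴)(-1.44) = -2.3 × 10⁻³ → UNSTABLE
  139–190 m: −αΔT+βΔS = −(1.8 × 10⁻⁴)(-3.9)+(8 × 10⁻⁴)(-0.55) = 2.6 × 10⁻⁴ → stable
  190–192 m: −αΔT+βΔS = −(1.8 × 10⁻⁴)(-0.5)+(8 × 10⁻⁴)(+0.47) = 4.7 × 10⁻⁴ → stable
The 113–139 m interval has Δρ < 0: lighter water underlies denser water.

113–139 m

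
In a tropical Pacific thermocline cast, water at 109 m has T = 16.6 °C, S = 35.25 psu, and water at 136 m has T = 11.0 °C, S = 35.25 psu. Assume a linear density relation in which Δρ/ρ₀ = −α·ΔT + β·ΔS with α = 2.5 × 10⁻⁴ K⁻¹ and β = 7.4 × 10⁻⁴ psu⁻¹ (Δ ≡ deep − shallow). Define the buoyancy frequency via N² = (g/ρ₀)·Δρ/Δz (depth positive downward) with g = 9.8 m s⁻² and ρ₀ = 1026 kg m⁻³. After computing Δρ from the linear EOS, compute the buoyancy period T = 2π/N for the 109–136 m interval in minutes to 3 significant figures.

ΔT = -5.6 K, ΔS = +0.00 psu (deep − shallow).
Δρ/ρ₀ = −αΔT + βΔS = 1.40 × 10⁻³ + 0 = 1.40 × 10⁻³, so Δρ ≈ 1.436 kg m⁻³.
N² = (g/ρ₀)·Δρ/Δz = g·(Δρ/ρ₀)/Δz = 9.8 × 1.40 × 10⁻³ / 27 = 5.0815 × 10⁻⁴ s⁻².
N = √(5.0815 × 10⁻⁴) = 0.022542 rad s⁻¹ → T = 2π/N = 278.73 s = 4.6455 min ≈ 4.65 min.

4.65 min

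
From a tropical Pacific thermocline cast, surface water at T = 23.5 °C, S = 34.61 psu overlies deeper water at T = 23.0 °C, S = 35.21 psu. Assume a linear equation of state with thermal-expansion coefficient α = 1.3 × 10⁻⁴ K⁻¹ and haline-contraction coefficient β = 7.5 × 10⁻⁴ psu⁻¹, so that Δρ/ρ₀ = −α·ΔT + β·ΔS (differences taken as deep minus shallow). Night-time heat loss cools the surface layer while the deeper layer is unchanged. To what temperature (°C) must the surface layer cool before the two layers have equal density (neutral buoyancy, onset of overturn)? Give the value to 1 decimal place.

Neutral buoyancy requires Δρ = 0, i.e. −α(T_deep − T_surf′) + β(S_deep − S_surf) = 0.
T_surf′ = T_deep − (β/α)·ΔS = 23.0 − (7.5 × 10⁻⁴/1.3 × 10⁻⁴)·(+0.60) = 19.538 °C.
Cooling required: 23.5 − (19.538) = 3.962 °C.

19.5 °C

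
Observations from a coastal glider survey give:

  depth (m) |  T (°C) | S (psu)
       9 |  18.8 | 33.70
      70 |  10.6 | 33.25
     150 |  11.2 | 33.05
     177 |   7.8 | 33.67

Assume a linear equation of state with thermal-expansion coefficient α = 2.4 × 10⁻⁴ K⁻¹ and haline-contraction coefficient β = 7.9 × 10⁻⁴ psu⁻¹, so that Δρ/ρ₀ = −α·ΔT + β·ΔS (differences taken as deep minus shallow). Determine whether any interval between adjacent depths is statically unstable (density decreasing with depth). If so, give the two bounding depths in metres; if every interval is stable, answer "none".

Evaluate Δρ/ρ₀ = −αΔT + βΔS across each adjacent pair:
  9–70 m: −αΔT+βΔS = −(2.4 × 10⁻⁴)(-8.2)+(7.9 × 10⁻⁴)(-0.45) = 1.6 × 10⁻³ → stable
  70–150 m: −αΔT+βΔS = −(2.4 × 10⁻⁴)(+0.6)+(7.9 × 10⁻⁴)(-0.20) = -3.0 × 10⁻⁴ → UNSTABLE
  150–177 m: −αΔT+βΔS = −(2.4 × 10⁻⁴)(-3.4)+(7.9 × 10⁻⁴)(+0.62) = 1.3 × 10⁻³ → stable
The 70–150 m interval has Δρ < 0: lighter water underlies denser water.

70–150 m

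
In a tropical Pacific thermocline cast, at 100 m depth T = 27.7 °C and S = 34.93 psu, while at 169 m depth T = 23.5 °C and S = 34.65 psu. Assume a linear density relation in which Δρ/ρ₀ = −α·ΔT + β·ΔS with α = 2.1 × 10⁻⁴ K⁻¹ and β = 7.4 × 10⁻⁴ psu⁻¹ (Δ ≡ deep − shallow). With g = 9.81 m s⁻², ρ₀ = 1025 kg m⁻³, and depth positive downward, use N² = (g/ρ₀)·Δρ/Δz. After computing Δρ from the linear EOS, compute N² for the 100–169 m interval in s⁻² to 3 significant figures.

ΔT = -4.2 K, ΔS = -0.28 psu (deep − shallow).
Δρ/ρ₀ = −αΔT + βΔS = 8.82 × 10⁻⁴ − 2.072 × 10⁻⁴ = 6.748 × 10⁻⁴, so Δρ ≈ 0.6917 kg m⁻³.
N² = (g/ρ₀)·Δρ/Δz = g·(Δρ/ρ₀)/Δz = 9.81 × 6.748 × 10⁻⁴ / 69 = 9.5939 × 10⁻⁵ s⁻² ≈ 9.59 × 10⁻⁵ s⁻².

9.59 × 10⁻⁵ s⁻²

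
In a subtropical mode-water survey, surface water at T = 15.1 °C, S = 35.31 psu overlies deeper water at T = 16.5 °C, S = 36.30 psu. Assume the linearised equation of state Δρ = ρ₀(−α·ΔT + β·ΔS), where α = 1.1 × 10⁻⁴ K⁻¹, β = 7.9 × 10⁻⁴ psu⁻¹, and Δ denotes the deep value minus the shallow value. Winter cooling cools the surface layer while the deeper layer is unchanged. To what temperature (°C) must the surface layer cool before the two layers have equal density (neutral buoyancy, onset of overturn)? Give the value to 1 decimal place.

Neutral buoyancy requires Δρ = 0, i.e. −α(T_deep − T_surf′) + β(S_deep − S_surf) = 0.
T_surf′ = T_deep − (β/α)·ΔS = 16.5 − (7.9 × 10⁻⁴/1.1 × 10⁻⁴)·(+0.99) = 9.390 °C.
Cooling required: 15.1 − (9.390) = 5.710 °C.

9.4 °C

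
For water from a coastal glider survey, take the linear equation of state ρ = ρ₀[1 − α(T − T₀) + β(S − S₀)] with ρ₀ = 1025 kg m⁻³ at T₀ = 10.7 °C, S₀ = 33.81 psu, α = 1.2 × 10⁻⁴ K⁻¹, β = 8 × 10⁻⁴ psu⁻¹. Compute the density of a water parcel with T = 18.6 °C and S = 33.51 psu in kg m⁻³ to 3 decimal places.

T − T₀ = +7.9 K, S − S₀ = -0.30 psu.
Bracket = 1 − α·(+7.9) + β·(-0.30) = 1 + (-1.188 × 10⁻³) = 0.9988120.
ρ = 1025 × 0.9988120 = 1023.782 kg m⁻³.

1023.782 kg m⁻³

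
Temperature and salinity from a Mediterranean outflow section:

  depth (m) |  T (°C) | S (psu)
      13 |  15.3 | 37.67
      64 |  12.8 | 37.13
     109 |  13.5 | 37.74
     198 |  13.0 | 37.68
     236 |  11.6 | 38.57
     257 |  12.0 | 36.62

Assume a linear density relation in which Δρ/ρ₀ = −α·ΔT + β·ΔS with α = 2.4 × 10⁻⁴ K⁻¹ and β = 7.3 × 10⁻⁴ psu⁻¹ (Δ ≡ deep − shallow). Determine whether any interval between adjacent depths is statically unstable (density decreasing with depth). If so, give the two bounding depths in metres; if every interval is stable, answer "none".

Evaluate Δρ/ρ₀ = −αΔT + βΔS across each adjacent pair:
  13–64 m: −αΔT+βΔS = −(2.4 × 10⁻⁴)(-2.5)+(7.3 × 10⁻⁴)(-0.54) = 2.1 × 10⁻⁴ → stable
  64–109 m: −αΔT+βΔS = −(2.4 × 10⁻⁴)(+0.7)+(7.3 × 10⁻⁴)(+0.61) = 2.8 × 10⁻⁴ → stable
  109–198 m: −αΔT+βΔS = −(2.4 × 10⁻⁴)(-0.5)+(7.3 × 10⁻⁴)(-0.06) = 7.6 × 10⁻⁵ → stable
  198–236 m: −αΔT+βΔS = −(2.4 × 10⁻⁴)(-1.4)+(7.3 × 10⁻⁴)(+0.89) = 9.9 × 10⁻⁴ → stable
  236–257 m: −αΔT+βΔS = −(2.4 × 10⁻⁴)(+0.4)+(7.3 × 10⁻⁴)(-1.95) = -1.5 × 10⁻³ → UNSTABLE
The 236–257 m interval has Δρ < 0: lighter water underlies denser water.

236–257 m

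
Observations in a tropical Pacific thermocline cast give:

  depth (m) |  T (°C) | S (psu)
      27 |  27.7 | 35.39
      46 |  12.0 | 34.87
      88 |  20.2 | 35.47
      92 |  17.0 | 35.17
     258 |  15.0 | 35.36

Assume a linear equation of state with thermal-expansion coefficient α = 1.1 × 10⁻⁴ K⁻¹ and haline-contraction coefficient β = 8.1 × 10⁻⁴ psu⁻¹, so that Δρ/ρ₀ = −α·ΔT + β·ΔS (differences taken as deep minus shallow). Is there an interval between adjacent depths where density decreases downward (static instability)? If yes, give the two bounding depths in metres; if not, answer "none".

Evaluate Δρ/ρ₀ = −αΔT + βΔS across each adjacent pair:
  27–46 m: −αΔT+βΔS = −(1.1 × 10⁻⁴)(-15.7)+(8.1 × 10⁻⁴)(-0.52) = 1.3 × 10⁻³ → stable
  46–88 m: −αΔT+βΔS = −(1.1 × 10⁻⁴)(+8.2)+(8.1 × 10⁻⁴)(+0.60) = -4.2 × 10⁻⁴ → UNSTABLE
  88–92 m: −αΔT+βΔS = −(1.1 × 10⁻⁴)(-3.2)+(8.1 × 10⁻⁴)(-0.30) = 1.1 × 10⁻⁴ → stable
  92–258 m: −αΔT+βΔS = −(1.1 × 10⁻⁴)(-2.0)+(8.1 × 10⁻⁴)(+0.19) = 3.7 × 10⁻⁴ → stable
The 46–88 m interval has Δρ < 0: lighter water underlies denser water.

46–88 m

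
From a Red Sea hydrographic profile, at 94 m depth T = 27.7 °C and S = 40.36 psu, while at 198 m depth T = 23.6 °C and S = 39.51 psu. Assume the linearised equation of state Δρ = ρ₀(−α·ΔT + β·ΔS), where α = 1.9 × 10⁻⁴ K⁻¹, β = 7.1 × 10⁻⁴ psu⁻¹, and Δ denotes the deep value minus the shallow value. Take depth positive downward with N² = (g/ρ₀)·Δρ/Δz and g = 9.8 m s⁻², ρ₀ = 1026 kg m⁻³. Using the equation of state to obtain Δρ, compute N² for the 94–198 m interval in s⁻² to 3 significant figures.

1.65 × 10⁻⁵ s⁻²

ΔT = -4.1 K, ΔS = -0.85 psu (deep − shallow).
Δρ/ρ₀ = −αΔT + βΔS = 7.79 × 10⁻⁴ − 6.035 × 10⁻⁴ = 1.755 × 10⁻⁴, so Δρ ≈ 0.1801 kg m⁻³.
N² = (g/ρ₀)·Δρ/Δz = g·(Δρ/ρ₀)/Δz = 9.8 × 1.755 × 10⁻⁴ / 104 = 1.6537 × 10⁻⁵ s⁻² ≈ 1.65 × 10⁻⁵ s⁻².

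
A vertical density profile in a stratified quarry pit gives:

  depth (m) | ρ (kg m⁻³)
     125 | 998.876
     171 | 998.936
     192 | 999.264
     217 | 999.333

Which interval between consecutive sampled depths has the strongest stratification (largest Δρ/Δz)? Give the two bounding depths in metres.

Compute the density gradient over each adjacent pair:
  125–171 m: Δρ/Δz = 0.060/46 = 1.3 × 10⁻³ kg m⁻⁴
  171–192 m: Δρ/Δz = 0.328/21 = 0.016 kg m⁻⁴
  192–217 m: Δρ/Δz = 0.069/25 = 2.8 × 10⁻³ kg m⁻⁴
The largest gradient is in the 171–192 m interval — the pycnocline.

171–192 m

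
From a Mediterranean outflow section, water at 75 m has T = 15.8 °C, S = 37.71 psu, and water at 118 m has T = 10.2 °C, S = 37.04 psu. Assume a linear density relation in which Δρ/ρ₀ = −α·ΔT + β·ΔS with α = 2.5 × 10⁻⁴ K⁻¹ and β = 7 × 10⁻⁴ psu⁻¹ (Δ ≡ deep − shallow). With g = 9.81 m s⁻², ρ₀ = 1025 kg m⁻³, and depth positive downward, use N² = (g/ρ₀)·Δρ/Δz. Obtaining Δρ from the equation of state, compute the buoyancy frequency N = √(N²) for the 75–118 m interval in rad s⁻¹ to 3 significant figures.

0.0146 rad s⁻¹

ΔT = -5.6 K, ΔS = -0.67 psu (deep − shallow).
Δρ/ρ₀ = −αΔT + βΔS = 1.40 × 10⁻³ − 4.69 × 10⁻⁴ = 9.31 × 10⁻⁴, so Δρ ≈ 0.9543 kg m⁻³.
N² = (g/ρ₀)·Δρ/Δz = g·(Δρ/ρ₀)/Δz = 9.81 × 9.31 × 10⁻⁴ / 43 = 2.1240 × 10⁻⁴ s⁻².
N = √(2.1240 × 10⁻⁴) = 0.014574 rad s⁻¹ ≈ 0.0146 rad s⁻¹.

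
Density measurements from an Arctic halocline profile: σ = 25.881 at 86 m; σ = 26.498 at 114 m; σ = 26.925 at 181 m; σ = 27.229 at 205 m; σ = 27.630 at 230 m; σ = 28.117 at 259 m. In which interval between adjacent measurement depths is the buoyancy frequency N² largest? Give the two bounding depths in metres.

Compute the density gradient over each adjacent pair:
  86–114 m: Δρ/Δz = 0.617/28 = 0.022 kg m⁻⁴
  114–181 m: Δρ/Δz = 0.427/67 = 6.4 × 10⁻³ kg m⁻⁴
  181–205 m: Δρ/Δz = 0.304/24 = 0.013 kg m⁻⁴
  205–230 m: Δρ/Δz = 0.401/25 = 0.016 kg m⁻⁴
  230–259 m: Δρ/Δz = 0.487/29 = 0.017 kg m⁻⁴
The largest gradient is in the 86–114 m interval — the pycnocline.

86–114 m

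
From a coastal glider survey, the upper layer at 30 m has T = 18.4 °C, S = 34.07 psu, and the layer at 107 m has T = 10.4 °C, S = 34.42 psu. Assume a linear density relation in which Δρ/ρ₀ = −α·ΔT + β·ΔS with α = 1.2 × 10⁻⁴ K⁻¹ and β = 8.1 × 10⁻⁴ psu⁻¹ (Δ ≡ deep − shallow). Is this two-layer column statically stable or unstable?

ΔT = 10.4 − 18.4 = -8.0 K and ΔS = 34.42 − 34.07 = +0.35 psu (deep − shallow).
−αΔT = 9.60 × 10⁻⁴; βΔS = 2.835 × 10⁻⁴; sum Δρ/ρ₀ = 1.2435 × 10⁻³.
Δρ/ρ₀ > 0, so Δρ > 0: deeper water is denser → statically stable.

stable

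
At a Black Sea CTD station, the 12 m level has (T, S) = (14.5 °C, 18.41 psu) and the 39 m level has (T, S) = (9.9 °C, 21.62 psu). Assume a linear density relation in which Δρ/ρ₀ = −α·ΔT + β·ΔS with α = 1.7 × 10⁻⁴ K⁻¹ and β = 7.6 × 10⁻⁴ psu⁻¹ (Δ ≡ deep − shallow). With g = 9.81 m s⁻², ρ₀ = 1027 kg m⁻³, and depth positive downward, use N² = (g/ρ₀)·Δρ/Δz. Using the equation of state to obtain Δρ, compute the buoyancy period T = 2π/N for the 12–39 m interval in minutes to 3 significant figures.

3.06 min

ΔT = -4.6 K, ΔS = +3.21 psu (deep − shallow).
Δρ/ρ₀ = −αΔT + βΔS = 7.82 × 10⁻⁴ + 2.4396 × 10⁻³ = 3.2216 × 10⁻³, so Δρ ≈ 3.309 kg m⁻³.
N² = (g/ρ₀)·Δρ/Δz = g·(Δρ/ρ₀)/Δz = 9.81 × 3.2216 × 10⁻³ / 27 = 1.1705 × 10⁻³ s⁻².
N = √(1.1705 × 10⁻³) = 0.034213 rad s⁻¹ → T = 2π/N = 183.65 s = 3.0608 min ≈ 3.06 min.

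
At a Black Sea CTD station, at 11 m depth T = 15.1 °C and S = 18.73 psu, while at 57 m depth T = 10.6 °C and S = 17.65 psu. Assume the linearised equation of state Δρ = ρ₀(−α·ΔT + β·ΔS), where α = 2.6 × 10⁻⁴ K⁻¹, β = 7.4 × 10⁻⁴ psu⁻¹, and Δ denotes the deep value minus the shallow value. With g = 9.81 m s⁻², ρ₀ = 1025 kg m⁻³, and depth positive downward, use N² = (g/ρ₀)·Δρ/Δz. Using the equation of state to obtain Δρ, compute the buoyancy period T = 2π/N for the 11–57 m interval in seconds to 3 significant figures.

707 s

ΔT = -4.5 K, ΔS = -1.08 psu (deep − shallow).
Δρ/ρ₀ = −αΔT + βΔS = 1.17 × 10⁻³ − 7.992 × 10⁻⁴ = 3.708 × 10⁻⁴, so Δρ ≈ 0.3801 kg m⁻³.
N² = (g/ρ₀)·Δρ/Δz = g·(Δρ/ρ₀)/Δz = 9.81 × 3.708 × 10⁻⁴ / 46 = 7.9077 × 10⁻⁵ s⁻².
N = √(7.9077 × 10⁻⁵) = 8.8925 × 10⁻³ rad s⁻¹ → T = 2π/N = 706.57 s ≈ 707 s.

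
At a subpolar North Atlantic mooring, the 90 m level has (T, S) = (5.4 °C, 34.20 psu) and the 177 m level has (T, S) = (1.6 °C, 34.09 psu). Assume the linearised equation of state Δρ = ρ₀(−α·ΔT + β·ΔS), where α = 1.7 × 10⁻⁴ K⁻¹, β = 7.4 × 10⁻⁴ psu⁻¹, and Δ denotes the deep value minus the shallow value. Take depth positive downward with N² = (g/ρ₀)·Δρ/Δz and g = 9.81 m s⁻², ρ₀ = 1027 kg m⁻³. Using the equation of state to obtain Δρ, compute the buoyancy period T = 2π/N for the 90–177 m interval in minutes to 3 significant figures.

13.1 min

ΔT = -3.8 K, ΔS = -0.11 psu (deep − shallow).
Δρ/ρ₀ = −αΔT + βΔS = 6.46 × 10⁻⁴ − 8.14 × 10⁻⁵ = 5.646 × 10⁻⁴, so Δρ ≈ 0.5798 kg m⁻³.
N² = (g/ρ₀)·Δρ/Δz = g·(Δρ/ρ₀)/Δz = 9.81 × 5.646 × 10⁻⁴ / 87 = 6.3664 × 10⁻⁵ s⁻².
N = √(6.3664 × 10⁻⁵) = 7.9790 × 10⁻³ rad s⁻¹ → T = 2π/N = 787.47 s = 13.125 min ≈ 13.1 min.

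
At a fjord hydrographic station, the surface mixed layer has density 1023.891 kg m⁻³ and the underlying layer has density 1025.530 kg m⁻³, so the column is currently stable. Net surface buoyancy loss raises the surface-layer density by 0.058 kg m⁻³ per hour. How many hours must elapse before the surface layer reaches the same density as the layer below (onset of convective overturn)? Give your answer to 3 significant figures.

Density deficit of the surface layer: 1025.530 − 1023.891 = 1.639 kg m⁻³.
Required change = 1.639 / 0.058 = 28.3 hours.

28.3 hours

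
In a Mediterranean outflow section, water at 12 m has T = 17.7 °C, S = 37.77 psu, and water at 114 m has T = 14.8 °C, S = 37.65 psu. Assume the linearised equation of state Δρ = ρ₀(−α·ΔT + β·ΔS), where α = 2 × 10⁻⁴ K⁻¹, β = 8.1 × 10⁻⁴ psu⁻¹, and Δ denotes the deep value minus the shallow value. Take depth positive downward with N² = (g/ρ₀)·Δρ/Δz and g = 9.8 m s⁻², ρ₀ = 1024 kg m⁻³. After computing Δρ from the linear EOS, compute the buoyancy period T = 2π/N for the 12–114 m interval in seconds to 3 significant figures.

ΔT = -2.9 K, ΔS = -0.12 psu (deep − shallow).
Δρ/ρ₀ = −αΔT + βΔS = 5.80 × 10⁻⁴ − 9.72 × 10⁻⁵ = 4.828 × 10⁻⁴, so Δρ ≈ 0.4944 kg m⁻³.
N² = (g/ρ₀)·Δρ/Δz = g·(Δρ/ρ₀)/Δz = 9.8 × 4.828 × 10⁻⁴ / 102 = 4.6387 × 10⁻⁵ s⁻².
N = √(4.6387 × 10⁻⁵) = 6.8108 × 10⁻³ rad s⁻¹ → T = 2π/N = 922.53 s ≈ 923 s.

923 s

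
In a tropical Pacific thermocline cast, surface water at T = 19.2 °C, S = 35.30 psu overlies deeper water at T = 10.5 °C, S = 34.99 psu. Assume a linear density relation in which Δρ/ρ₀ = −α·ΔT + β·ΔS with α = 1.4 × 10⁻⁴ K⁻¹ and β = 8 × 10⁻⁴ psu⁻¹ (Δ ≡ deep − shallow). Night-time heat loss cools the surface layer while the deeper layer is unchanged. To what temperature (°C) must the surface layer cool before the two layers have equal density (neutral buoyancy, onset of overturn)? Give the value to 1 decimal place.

Neutral buoyancy requires Δρ = 0, i.e. −α(T_deep − T_surf′) + β(S_deep − S_surf) = 0.
T_surf′ = T_deep − (β/α)·ΔS = 10.5 − (8 × 10⁻⁴/1.4 × 10⁻⁴)·(-0.31) = 12.271 °C.
Cooling required: 19.2 − (12.271) = 6.929 °C.

12.3 °C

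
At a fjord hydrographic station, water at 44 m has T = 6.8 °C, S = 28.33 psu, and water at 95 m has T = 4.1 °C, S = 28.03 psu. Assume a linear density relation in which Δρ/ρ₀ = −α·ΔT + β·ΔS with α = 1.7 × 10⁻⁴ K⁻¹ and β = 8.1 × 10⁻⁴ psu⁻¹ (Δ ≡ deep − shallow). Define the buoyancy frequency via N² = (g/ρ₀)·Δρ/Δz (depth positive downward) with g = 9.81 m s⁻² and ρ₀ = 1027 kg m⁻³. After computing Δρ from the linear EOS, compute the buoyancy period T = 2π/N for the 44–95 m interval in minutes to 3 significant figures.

16.2 min

ΔT = -2.7 K, ΔS = -0.30 psu (deep − shallow).
Δρ/ρ₀ = −αΔT + βΔS = 4.59 × 10⁻⁴ − 2.43 × 10⁻⁴ = 2.16 × 10⁻⁴, so Δρ ≈ 0.2218 kg m⁻³.
N² = (g/ρ₀)·Δρ/Δz = g·(Δρ/ρ₀)/Δz = 9.81 × 2.16 × 10⁻⁴ / 51 = 4.1548 × 10⁻⁵ s⁻².
N = √(4.1548 × 10⁻⁵) = 6.4458 × 10⁻³ rad s⁻¹ → T = 2π/N = 974.77 s = 16.246 min ≈ 16.2 min.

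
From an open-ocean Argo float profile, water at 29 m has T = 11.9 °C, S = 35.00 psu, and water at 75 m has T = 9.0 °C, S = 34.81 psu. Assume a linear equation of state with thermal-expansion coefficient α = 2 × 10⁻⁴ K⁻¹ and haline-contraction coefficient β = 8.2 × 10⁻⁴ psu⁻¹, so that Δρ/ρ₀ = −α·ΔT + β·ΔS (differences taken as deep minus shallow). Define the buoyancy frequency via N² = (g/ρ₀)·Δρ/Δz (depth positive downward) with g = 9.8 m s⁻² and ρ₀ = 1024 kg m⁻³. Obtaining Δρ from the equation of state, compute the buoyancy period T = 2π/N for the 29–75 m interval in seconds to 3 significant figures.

661 s

ΔT = -2.9 K, ΔS = -0.19 psu (deep − shallow).
Δρ/ρ₀ = −αΔT + βΔS = 5.80 × 10⁻⁴ − 1.558 × 10⁻⁴ = 4.242 × 10⁻⁴, so Δρ ≈ 0.4344 kg m⁻³.
N² = (g/ρ₀)·Δρ/Δz = g·(Δρ/ρ₀)/Δz = 9.8 × 4.242 × 10⁻⁴ / 46 = 9.0373 × 10⁻⁵ s⁻².
N = √(9.0373 × 10⁻⁵) = 9.5065 × 10⁻³ rad s⁻¹ → T = 2π/N = 660.94 s ≈ 661 s.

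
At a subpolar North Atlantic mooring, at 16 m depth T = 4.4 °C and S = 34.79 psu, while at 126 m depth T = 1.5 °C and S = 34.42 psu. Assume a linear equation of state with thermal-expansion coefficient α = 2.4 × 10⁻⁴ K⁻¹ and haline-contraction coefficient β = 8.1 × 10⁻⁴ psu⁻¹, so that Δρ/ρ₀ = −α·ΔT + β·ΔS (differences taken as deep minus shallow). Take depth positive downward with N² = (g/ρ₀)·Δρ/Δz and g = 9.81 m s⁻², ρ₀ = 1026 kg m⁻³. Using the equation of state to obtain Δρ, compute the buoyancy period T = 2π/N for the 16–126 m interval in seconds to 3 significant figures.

ΔT = -2.9 K, ΔS = -0.37 psu (deep − shallow).
Δρ/ρ₀ = −αΔT + βΔS = 6.96 × 10⁻⁴ − 2.997 × 10⁻⁴ = 3.963 × 10⁻⁴, so Δρ ≈ 0.4066 kg m⁻³.
N² = (g/ρ₀)·Δρ/Δz = g·(Δρ/ρ₀)/Δz = 9.81 × 3.963 × 10⁻⁴ / 110 = 3.5343 × 10⁻⁵ s⁻².
N = √(3.5343 × 10⁻⁵) = 5.9450 × 10⁻³ rad s⁻¹ → T = 2π/N = 1.0569 × 10³ s ≈ 1.06 × 10³ s.

1.06 × 10³ s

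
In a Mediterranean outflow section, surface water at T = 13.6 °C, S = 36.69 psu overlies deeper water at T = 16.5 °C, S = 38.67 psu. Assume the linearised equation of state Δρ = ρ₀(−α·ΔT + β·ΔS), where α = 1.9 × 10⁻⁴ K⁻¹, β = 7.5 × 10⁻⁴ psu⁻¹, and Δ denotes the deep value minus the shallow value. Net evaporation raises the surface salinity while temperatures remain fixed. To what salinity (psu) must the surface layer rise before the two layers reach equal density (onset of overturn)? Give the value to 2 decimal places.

Neutral buoyancy requires −α(T_deep − T_surf) + β(S_deep − S_surf′) = 0.
S_surf′ = S_deep − (α/β)·ΔT = 38.67 − (1.9 × 10⁻⁴/7.5 × 10⁻⁴)·(+2.9) = 37.9353 psu.
Increase required: 37.9353 − 36.69 = 1.2453 psu.

37.94 psu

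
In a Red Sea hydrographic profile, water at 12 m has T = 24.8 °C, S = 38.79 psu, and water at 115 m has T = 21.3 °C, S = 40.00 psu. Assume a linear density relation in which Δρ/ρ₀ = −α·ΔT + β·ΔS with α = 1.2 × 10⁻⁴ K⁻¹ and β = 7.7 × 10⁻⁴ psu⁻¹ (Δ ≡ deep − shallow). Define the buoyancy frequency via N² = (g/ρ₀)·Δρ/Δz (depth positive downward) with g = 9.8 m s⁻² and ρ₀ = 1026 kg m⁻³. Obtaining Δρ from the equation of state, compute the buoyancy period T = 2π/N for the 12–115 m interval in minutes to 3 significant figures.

ΔT = -3.5 K, ΔS = +1.21 psu (deep − shallow).
Δρ/ρ₀ = −αΔT + βΔS = 4.20 × 10⁻⁴ + 9.317 × 10⁻⁴ = 1.3517 × 10⁻³, so Δρ ≈ 1.387 kg m⁻³.
N² = (g/ρ₀)·Δρ/Δz = g·(Δρ/ρ₀)/Δz = 9.8 × 1.3517 × 10⁻³ / 103 = 1.2861 × 10⁻⁴ s⁻².
N = √(1.2861 × 10⁻⁴) = 0.011341 rad s⁻¹ → T = 2π/N = 554.02 s = 9.2337 min ≈ 9.23 min.

9.23 min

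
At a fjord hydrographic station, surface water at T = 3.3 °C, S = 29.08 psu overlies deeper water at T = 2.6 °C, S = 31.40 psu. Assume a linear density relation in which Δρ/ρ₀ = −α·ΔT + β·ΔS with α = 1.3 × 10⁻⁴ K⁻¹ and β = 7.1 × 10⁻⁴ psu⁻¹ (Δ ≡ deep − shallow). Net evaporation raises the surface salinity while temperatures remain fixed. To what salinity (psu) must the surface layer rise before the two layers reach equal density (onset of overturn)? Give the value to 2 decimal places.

Neutral buoyancy requires −α(T_deep − T_surf) + β(S_deep − S_surf′) = 0.
S_surf′ = S_deep − (α/β)·ΔT = 31.40 − (1.3 × 10⁻⁴/7.1 × 10⁻⁴)·(-0.7) = 31.5282 psu.
Increase required: 31.5282 − 29.08 = 2.4482 psu.

31.53 psu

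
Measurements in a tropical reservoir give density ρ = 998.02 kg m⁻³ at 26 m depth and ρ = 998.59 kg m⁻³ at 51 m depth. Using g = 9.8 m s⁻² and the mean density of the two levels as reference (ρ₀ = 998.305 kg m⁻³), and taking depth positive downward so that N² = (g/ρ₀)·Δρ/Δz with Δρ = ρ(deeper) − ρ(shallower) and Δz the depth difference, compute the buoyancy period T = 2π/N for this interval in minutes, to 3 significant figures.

7.00 min

Δρ = 998.59 − 998.02 = 0.57 kg m⁻³ over Δz = 51 − 26 = 25 m.
N² = (9.8/998.305) × (0.57/25) = 2.2382 × 10⁻⁴ s⁻².
N = √(2.2382 × 10⁻⁴) = 0.014961 rad s⁻¹, so T = 2π/N = 419.97 s = 6.9995 min ≈ 7.00 min.
A positive N² confirms static stability across the interval.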